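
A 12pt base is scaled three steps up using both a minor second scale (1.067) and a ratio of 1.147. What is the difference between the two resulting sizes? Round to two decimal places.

3.53pt

Minor second: 12.0 × 1.067³ = 14.5772pt
At 1.147: 12.0 × 1.147³ = 18.1080pt
Difference: 18.1080 − 14.5772 = 3.5308pt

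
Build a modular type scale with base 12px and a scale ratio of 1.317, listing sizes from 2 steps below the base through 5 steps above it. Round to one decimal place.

6.9px, 9.1px, 12.0px, 15.8px, 20.8px, 27.4px, 36.1px, 47.5px

Step -2: 12.0 ÷ 1.317² = 6.9
Step -1: 12.0 ÷ 1.317 = 9.1
Step 0: 12px
Step 1: 12.0 × 1.317 = 15.8
Step 2: 12.0 × 1.317² = 20.8
Step 3: 12.0 × 1.317³ = 27.4
Step 4: 12.0 × 1.317⁴ = 36.1
Step 5: 12.0 × 1.317⁵ = 47.5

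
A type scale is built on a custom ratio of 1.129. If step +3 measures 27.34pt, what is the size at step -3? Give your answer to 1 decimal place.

13.2pt

The gap is -3 − (3) = -6 steps, so the factor is 1.129^-6.
27.34 ÷ 1.129⁶ = 27.34 ÷ 2.07092 ≈ 13.202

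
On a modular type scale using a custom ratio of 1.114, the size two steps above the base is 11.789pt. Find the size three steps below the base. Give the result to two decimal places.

6.87pt

11.789 ÷ 1.114⁵ = 11.789 ÷ 1.71564 ≈ 6.871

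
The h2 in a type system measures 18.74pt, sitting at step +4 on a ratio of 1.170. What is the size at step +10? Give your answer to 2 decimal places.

48.07pt

The gap is 10 − (4) = 6 steps, so the factor is 1.170^6.
18.74 × 1.170⁶ = 18.74 × 2.56516 ≈ 48.071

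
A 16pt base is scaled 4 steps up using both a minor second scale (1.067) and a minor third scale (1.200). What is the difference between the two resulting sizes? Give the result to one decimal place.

Minor second: 16.0 × 1.067⁴ = 20.739pt
Minor third: 16.0 × 1.200⁴ = 33.178pt
Difference: 33.178 − 20.739 = 12.439pt

12.4pt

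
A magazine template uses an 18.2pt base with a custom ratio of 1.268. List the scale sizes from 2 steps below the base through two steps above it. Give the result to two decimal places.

Step -2: 18.2 ÷ 1.268² = 11.32
Step -1: 18.2 ÷ 1.268 = 14.35
Step 0: 18.2pt
Step 1: 18.2 × 1.268 = 23.08
Step 2: 18.2 × 1.268² = 29.26

11.32pt, 14.35pt, 18.20pt, 23.08pt, 29.26pt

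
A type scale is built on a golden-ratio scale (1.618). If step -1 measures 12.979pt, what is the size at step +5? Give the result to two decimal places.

Moving from step -1 to step +5 is 6 steps up, so multiply by r⁶.
12.979 × 1.618⁶ = 12.979 × 17.94201 ≈ 232.869

232.87pt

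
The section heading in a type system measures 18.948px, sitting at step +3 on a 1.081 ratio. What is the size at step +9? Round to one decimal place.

18.948 × 1.081⁶ = 18.948 × 1.59571 ≈ 30.236

30.2px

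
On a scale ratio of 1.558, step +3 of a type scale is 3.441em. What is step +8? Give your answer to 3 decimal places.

3.441 × 1.558⁵ = 3.441 × 9.17989 ≈ 31.588

31.588em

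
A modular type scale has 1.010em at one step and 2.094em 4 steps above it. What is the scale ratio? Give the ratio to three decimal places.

The ratio satisfies 1.010 × r⁴ = 2.094, so r = (2.094 / 1.010)^(1/4).
r = 2.0733^(1/4) ≈ 1.2000

1.200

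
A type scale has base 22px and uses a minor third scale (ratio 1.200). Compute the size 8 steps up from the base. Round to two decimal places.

A modular type scale is a geometric sequence: sizeₙ = base × rⁿ.
22.0 × 1.200⁸ = 22.0 × 4.29982 ≈ 94.60

94.60px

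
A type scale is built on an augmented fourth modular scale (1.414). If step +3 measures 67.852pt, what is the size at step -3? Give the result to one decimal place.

67.852 ÷ 1.414⁶ = 67.852 ÷ 7.99275 ≈ 8.489

8.5pt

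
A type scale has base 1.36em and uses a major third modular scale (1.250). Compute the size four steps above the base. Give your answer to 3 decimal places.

3.320em

Each step on a modular scale multiplies by the ratio, so the size n steps from the base is base × ratioⁿ.
1.36 × 1.250⁴ = 1.36 × 2.44141 ≈ 3.320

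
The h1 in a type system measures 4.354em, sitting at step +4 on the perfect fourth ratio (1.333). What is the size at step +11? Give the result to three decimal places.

32.561em

4.354 × 1.333⁷ = 4.354 × 7.47844 ≈ 32.561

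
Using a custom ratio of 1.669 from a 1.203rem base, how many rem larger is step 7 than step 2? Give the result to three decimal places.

Step 2: 1.203 × 1.669² = 3.35103rem
Step 7: 1.203 × 1.669⁷ = 43.39703rem
Difference: 43.39703 − 3.35103 = 40.04600rem

40.046rem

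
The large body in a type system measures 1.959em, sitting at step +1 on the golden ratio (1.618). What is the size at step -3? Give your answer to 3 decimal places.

The gap is -3 − (1) = -4 steps, so the factor is 1.618^-4.
1.959 ÷ 1.618⁴ = 1.959 ÷ 6.85353 ≈ 0.286

0.286em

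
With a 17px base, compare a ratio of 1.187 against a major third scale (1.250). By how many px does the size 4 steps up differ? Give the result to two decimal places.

7.76px

At 1.187: 17.0 × 1.187⁴ = 33.7483px
Major third: 17.0 × 1.250⁴ = 41.5039px
Difference: 41.5039 − 33.7483 = 7.7556px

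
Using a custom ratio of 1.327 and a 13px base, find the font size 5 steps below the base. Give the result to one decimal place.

3.2px

13.0 ÷ 1.327⁵ = 13.0 ÷ 4.11486 ≈ 3.16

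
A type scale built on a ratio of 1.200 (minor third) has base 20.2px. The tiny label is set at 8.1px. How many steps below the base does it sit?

5

1.200ⁿ = 20.2 / 8.1 = 2.4938
n = ln(2.4938) / ln(1.200) = 0.9138 / 0.1823 ≈ 5.01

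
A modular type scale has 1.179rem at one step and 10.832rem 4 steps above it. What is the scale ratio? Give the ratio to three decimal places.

1.741

r⁴ = 10.832 / 1.179, so r = (10.832/1.179)^(1/4).
r = 9.1874^(1/4) ≈ 1.7410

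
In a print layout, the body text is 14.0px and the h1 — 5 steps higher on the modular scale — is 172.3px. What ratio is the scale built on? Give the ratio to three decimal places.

1.652

r⁵ = 172.3 / 14.0, so r = (172.3/14.0)^(1/5).
r = 12.3071^(1/5) ≈ 1.6521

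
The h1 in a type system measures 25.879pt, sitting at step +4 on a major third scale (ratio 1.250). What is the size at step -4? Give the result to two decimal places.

25.879 ÷ 1.250⁸ = 25.879 ÷ 5.96046 ≈ 4.342

4.34pt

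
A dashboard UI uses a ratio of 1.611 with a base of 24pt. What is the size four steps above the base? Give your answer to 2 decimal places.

161.66pt

24.0 × 1.611⁴ = 24.0 × 6.73569 ≈ 161.66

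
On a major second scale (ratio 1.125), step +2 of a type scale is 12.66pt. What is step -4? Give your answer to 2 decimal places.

6.24pt

The gap is -4 − (2) = -6 steps, so the factor is 1.125^-6.
12.66 ÷ 1.125⁶ = 12.66 ÷ 2.02729 ≈ 6.245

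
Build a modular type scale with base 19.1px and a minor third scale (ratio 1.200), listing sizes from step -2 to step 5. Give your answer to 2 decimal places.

13.26px, 15.92px, 19.10px, 22.92px, 27.50px, 33.00px, 39.61px, 47.53px

Step -2: 19.1 ÷ 1.200² = 13.26
Step -1: 19.1 ÷ 1.200 = 15.92
Step 0: 19.1px
Step 1: 19.1 × 1.200 = 22.92
Step 2: 19.1 × 1.200² = 27.50
Step 3: 19.1 × 1.200³ = 33.00
Step 4: 19.1 × 1.200⁴ = 39.61
Step 5: 19.1 × 1.200⁵ = 47.53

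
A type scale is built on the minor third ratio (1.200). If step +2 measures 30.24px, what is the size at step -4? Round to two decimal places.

Moving from step +2 to step -4 is 6 steps down, so divide by r⁶.
30.24 ÷ 1.200⁶ = 30.24 ÷ 2.98598 ≈ 10.127

10.13px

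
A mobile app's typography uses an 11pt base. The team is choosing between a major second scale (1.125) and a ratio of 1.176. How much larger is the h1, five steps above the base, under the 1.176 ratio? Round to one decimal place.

Major second: 11.0 × 1.125⁵ = 19.822pt
At 1.176: 11.0 × 1.176⁵ = 24.742pt
Difference: 24.742 − 19.822 = 4.920pt

4.9pt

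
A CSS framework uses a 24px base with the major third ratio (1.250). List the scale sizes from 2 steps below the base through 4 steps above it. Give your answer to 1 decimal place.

Step -2: 24.0 ÷ 1.250² = 15.4
Step -1: 24.0 ÷ 1.250 = 19.2
Step 0: 24px
Step 1: 24.0 × 1.250 = 30.0
Step 2: 24.0 × 1.250² = 37.5
Step 3: 24.0 × 1.250³ = 46.9
Step 4: 24.0 × 1.250⁴ = 58.6

15.4px, 19.2px, 24.0px, 30.0px, 37.5px, 46.9px, 58.6px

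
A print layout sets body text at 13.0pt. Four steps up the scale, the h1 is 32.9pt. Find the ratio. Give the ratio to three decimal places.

1.261

The ratio satisfies 13.0 × r⁴ = 32.9, so r = (32.9 / 13.0)^(1/4).
r = 2.5308^(1/4) ≈ 1.2613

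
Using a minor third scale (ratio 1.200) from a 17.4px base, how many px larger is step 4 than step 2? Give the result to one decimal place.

Step 2: 17.4 × 1.200² = 25.056px
Step 4: 17.4 × 1.200⁴ = 36.081px
Difference: 36.081 − 25.056 = 11.025px

11.0px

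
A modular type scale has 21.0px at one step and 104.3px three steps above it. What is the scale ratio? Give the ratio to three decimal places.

The ratio satisfies 21.0 × r³ = 104.3, so r = (104.3 / 21.0)^(1/3).
r = 4.9667^(1/3) ≈ 1.7062

1.706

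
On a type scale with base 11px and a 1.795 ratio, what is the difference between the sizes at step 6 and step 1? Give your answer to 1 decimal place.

348.2px

Step 1: 11.0 × 1.795 = 19.745px
Step 6: 11.0 × 1.795⁶ = 367.942px
Difference: 367.942 − 19.745 = 348.197px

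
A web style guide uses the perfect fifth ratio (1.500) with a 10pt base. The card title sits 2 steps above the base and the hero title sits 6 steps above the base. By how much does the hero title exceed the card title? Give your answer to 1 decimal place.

Step 2: 10.0 × 1.500² = 22.500pt
Step 6: 10.0 × 1.500⁶ = 113.906pt
Difference: 113.906 − 22.500 = 91.406pt

91.4pt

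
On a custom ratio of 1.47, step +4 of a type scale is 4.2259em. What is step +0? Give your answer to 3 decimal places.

Moving from step +4 to step +0 is 4 steps down, so divide by r⁴.
4.2259 ÷ 1.47⁴ = 4.2259 ÷ 4.66949 ≈ 0.905

0.905em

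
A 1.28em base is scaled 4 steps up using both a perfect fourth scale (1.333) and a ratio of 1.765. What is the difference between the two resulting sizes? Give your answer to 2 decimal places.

8.38em

Perfect fourth: 1.28 × 1.333⁴ = 4.0414em
At 1.765: 1.28 × 1.765⁴ = 12.4219em
Difference: 12.4219 − 4.0414 = 8.3805em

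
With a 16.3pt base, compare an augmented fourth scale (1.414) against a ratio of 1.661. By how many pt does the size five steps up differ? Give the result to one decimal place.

Augmented fourth: 16.3 × 1.414⁵ = 92.137pt
At 1.661: 16.3 × 1.661⁵ = 206.080pt
Difference: 206.080 − 92.137 = 113.943pt

113.9pt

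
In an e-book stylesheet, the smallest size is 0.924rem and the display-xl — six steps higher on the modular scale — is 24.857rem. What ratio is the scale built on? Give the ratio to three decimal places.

1.731

r⁶ = 24.857 / 0.924, so r = (24.857/0.924)^(1/6).
r = 26.9015^(1/6) ≈ 1.7310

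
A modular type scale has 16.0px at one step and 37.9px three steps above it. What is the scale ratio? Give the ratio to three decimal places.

The ratio satisfies 16.0 × r³ = 37.9, so r = (37.9 / 16.0)^(1/3).
r = 2.3687^(1/3) ≈ 1.3330

1.333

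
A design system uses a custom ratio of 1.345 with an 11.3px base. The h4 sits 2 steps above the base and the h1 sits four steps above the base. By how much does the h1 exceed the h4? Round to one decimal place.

16.5px

Step 2: 11.3 × 1.345² = 20.442px
Step 4: 11.3 × 1.345⁴ = 36.980px
Difference: 36.980 − 20.442 = 16.538px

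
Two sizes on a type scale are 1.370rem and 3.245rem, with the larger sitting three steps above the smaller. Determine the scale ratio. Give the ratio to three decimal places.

1.333

The ratio satisfies 1.370 × r³ = 3.245, so r = (3.245 / 1.370)^(1/3).
r = 2.3686^(1/3) ≈ 1.3330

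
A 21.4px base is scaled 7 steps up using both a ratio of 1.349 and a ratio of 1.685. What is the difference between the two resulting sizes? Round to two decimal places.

651.32px

At 1.349: 21.4 × 1.349⁷ = 173.9792px
At 1.685: 21.4 × 1.685⁷ = 825.3024px
Difference: 825.3024 − 173.9792 = 651.3232px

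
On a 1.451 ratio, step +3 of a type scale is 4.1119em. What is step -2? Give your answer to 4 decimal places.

4.1119 ÷ 1.451⁵ = 4.1119 ÷ 6.43187 ≈ 0.6393

0.6393em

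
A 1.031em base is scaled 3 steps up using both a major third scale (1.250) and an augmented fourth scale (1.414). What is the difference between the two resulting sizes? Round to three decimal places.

0.901em

Major third: 1.031 × 1.250³ = 2.01367em
Augmented fourth: 1.031 × 1.414³ = 2.91479em
Difference: 2.91479 − 2.01367 = 0.90112em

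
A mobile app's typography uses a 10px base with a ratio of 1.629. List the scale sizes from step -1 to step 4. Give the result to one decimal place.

Step -1: 10.0 ÷ 1.629 = 6.1
Step 0: 10px
Step 1: 10.0 × 1.629 = 16.3
Step 2: 10.0 × 1.629² = 26.5
Step 3: 10.0 × 1.629³ = 43.2
Step 4: 10.0 × 1.629⁴ = 70.4

6.1px, 10.0px, 16.3px, 26.5px, 43.2px, 70.4px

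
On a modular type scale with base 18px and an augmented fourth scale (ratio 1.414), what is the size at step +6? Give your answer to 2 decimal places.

143.87px

Each step on a modular scale multiplies by the ratio, so the size n steps from the base is base × ratioⁿ.
18.0 × 1.414⁶ = 18.0 × 7.99275 ≈ 143.87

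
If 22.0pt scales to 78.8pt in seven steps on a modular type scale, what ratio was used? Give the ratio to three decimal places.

1.200

The ratio satisfies 22.0 × r⁷ = 78.8, so r = (78.8 / 22.0)^(1/7).
r = 3.5818^(1/7) ≈ 1.1999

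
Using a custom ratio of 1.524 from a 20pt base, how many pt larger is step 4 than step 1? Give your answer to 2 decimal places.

Step 1: 20.0 × 1.524 = 30.4800pt
Step 4: 20.0 × 1.524⁴ = 107.8872pt
Difference: 107.8872 − 30.4800 = 77.4072pt

77.41pt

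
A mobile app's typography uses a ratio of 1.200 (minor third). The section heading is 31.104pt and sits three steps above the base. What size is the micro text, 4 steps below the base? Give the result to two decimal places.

31.104 ÷ 1.200⁷ = 31.104 ÷ 3.58318 ≈ 8.681

8.68pt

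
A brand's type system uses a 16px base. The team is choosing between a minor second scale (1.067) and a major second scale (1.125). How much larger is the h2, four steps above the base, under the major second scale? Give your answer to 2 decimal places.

Minor second: 16.0 × 1.067⁴ = 20.7385px
Major second: 16.0 × 1.125⁴ = 25.6289px
Difference: 25.6289 − 20.7385 = 4.8904px

4.89px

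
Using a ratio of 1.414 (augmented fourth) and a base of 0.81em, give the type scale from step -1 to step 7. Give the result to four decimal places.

Step -1: 0.81 ÷ 1.414 = 0.5728
Step 0: 0.81em
Step 1: 0.81 × 1.414 = 1.1453
Step 2: 0.81 × 1.414² = 1.6195
Step 3: 0.81 × 1.414³ = 2.2900
Step 4: 0.81 × 1.414⁴ = 3.2380
Step 5: 0.81 × 1.414⁵ = 4.5786
Step 6: 0.81 × 1.414⁶ = 6.4741
Step 7: 0.81 × 1.414⁷ = 9.1544

0.5728em, 0.8100em, 1.1453em, 1.6195em, 2.2900em, 3.2380em, 4.5786em, 6.4741em, 9.1544em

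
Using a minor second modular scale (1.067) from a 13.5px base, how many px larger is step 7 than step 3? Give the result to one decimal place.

Step 3: 13.5 × 1.067³ = 16.399px
Step 7: 13.5 × 1.067⁷ = 21.256px
Difference: 21.256 − 16.399 = 4.857px

4.9px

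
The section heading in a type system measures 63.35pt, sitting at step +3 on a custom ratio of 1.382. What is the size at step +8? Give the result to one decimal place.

319.4pt

63.35 × 1.382⁵ = 63.35 × 5.04127 ≈ 319.365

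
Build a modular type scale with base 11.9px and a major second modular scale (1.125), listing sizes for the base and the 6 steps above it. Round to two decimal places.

Step 0: 11.9px
Step 1: 11.9 × 1.125 = 13.39
Step 2: 11.9 × 1.125² = 15.06
Step 3: 11.9 × 1.125³ = 16.94
Step 4: 11.9 × 1.125⁴ = 19.06
Step 5: 11.9 × 1.125⁵ = 21.44
Step 6: 11.9 × 1.125⁶ = 24.12

11.90px, 13.39px, 15.06px, 16.94px, 19.06px, 21.44px, 24.12px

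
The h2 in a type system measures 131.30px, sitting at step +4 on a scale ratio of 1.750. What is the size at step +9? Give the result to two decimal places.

131.30 × 1.750⁵ = 131.30 × 16.41309 ≈ 2155.038

2155.04px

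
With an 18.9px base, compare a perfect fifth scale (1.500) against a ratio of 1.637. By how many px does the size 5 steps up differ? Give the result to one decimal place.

78.7px

Perfect fifth: 18.9 × 1.500⁵ = 143.522px
At 1.637: 18.9 × 1.637⁵ = 222.180px
Difference: 222.180 − 143.522 = 78.658px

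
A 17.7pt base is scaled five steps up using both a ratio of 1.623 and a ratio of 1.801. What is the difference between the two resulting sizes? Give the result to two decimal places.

136.06pt

At 1.623: 17.7 × 1.623⁵ = 199.3269pt
At 1.801: 17.7 × 1.801⁵ = 335.3836pt
Difference: 335.3836 − 199.3269 = 136.0567pt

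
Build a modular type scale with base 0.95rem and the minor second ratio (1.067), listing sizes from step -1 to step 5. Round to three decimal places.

Step -1: 0.95 ÷ 1.067 = 0.890
Step 0: 0.95rem
Step 1: 0.95 × 1.067 = 1.014
Step 2: 0.95 × 1.067² = 1.082
Step 3: 0.95 × 1.067³ = 1.154
Step 4: 0.95 × 1.067⁴ = 1.231
Step 5: 0.95 × 1.067⁵ = 1.314

0.890rem, 0.950rem, 1.014rem, 1.082rem, 1.154rem, 1.231rem, 1.314rem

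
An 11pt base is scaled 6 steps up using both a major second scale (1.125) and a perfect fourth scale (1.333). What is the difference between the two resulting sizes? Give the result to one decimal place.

Major second: 11.0 × 1.125⁶ = 22.300pt
Perfect fourth: 11.0 × 1.333⁶ = 61.713pt
Difference: 61.713 − 22.300 = 39.413pt

39.4pt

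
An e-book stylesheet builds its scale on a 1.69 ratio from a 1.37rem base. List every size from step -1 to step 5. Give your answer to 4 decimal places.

0.8107rem, 1.3700rem, 2.3153rem, 3.9129rem, 6.6127rem, 11.1755rem, 18.8866rem

Step -1: 1.37 ÷ 1.69 = 0.8107
Step 0: 1.37rem
Step 1: 1.37 × 1.69 = 2.3153
Step 2: 1.37 × 1.69² = 3.9129
Step 3: 1.37 × 1.69³ = 6.6127
Step 4: 1.37 × 1.69⁴ = 11.1755
Step 5: 1.37 × 1.69⁵ = 18.8866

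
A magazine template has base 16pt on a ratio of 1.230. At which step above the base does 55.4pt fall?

1.230ⁿ = 55.4 / 16 = 3.4625
n = ln(3.4625) / ln(1.230) = 1.2420 / 0.2070 ≈ 6.00

6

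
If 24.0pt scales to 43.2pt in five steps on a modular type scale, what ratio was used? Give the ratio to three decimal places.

The ratio satisfies 24.0 × r⁵ = 43.2, so r = (43.2 / 24.0)^(1/5).
r = 1.8000^(1/5) ≈ 1.1247

1.125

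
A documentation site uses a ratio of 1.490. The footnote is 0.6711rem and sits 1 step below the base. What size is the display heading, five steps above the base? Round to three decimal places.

0.6711 × 1.490⁶ = 0.6711 × 10.94253 ≈ 7.344

7.344rem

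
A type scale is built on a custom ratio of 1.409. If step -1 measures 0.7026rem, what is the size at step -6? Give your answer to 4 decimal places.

0.1265rem

0.7026 ÷ 1.409⁵ = 0.7026 ÷ 5.55335 ≈ 0.1265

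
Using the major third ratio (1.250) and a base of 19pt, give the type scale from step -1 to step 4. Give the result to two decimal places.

Step -1: 19.0 ÷ 1.250 = 15.20
Step 0: 19pt
Step 1: 19.0 × 1.250 = 23.75
Step 2: 19.0 × 1.250² = 29.69
Step 3: 19.0 × 1.250³ = 37.11
Step 4: 19.0 × 1.250⁴ = 46.39

15.20pt, 19.00pt, 23.75pt, 29.69pt, 37.11pt, 46.39pt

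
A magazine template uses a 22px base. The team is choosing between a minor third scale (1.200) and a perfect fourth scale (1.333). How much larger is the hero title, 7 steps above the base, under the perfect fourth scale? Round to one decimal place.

Minor third: 22.0 × 1.200⁷ = 78.830px
Perfect fourth: 22.0 × 1.333⁷ = 164.526px
Difference: 164.526 − 78.830 = 85.696px

85.7px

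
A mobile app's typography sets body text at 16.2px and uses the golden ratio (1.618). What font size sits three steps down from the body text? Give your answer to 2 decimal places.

3.82px

Every step multiplies by the scale ratio.
16.2 ÷ 1.618³ = 16.2 ÷ 4.23580 ≈ 3.82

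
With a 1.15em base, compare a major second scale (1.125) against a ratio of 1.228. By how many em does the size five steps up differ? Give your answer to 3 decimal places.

1.139em

Major second: 1.15 × 1.125⁵ = 2.07234em
At 1.228: 1.15 × 1.228⁵ = 3.21137em
Difference: 3.21137 − 2.07234 = 1.13903em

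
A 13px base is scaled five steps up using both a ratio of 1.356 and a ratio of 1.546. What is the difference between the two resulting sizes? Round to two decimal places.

55.21px

At 1.356: 13.0 × 1.356⁵ = 59.5994px
At 1.546: 13.0 × 1.546⁵ = 114.8129px
Difference: 114.8129 − 59.5994 = 55.2135px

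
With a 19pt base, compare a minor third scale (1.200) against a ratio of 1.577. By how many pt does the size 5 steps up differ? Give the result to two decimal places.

Minor third: 19.0 × 1.200⁵ = 47.2781pt
At 1.577: 19.0 × 1.577⁵ = 185.3156pt
Difference: 185.3156 − 47.2781 = 138.0375pt

138.04pt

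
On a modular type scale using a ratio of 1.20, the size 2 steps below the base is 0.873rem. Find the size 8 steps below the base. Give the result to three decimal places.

0.292rem

Moving from step -2 to step -8 is 6 steps down, so divide by r⁶.
0.873 ÷ 1.20⁶ = 0.873 ÷ 2.98598 ≈ 0.292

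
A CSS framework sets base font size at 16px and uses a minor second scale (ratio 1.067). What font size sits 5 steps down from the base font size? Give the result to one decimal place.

11.6px

Every step multiplies by the scale ratio.
16.0 ÷ 1.067⁵ = 16.0 ÷ 1.38300 ≈ 11.57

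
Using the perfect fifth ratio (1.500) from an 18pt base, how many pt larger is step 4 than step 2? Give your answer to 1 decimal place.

Step 2: 18.0 × 1.500² = 40.500pt
Step 4: 18.0 × 1.500⁴ = 91.125pt
Difference: 91.125 − 40.500 = 50.625pt

50.6pt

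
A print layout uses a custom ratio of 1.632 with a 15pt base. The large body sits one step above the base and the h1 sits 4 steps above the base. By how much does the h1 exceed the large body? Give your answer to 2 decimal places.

Step 1: 15.0 × 1.632 = 24.4800pt
Step 4: 15.0 × 1.632⁴ = 106.4074pt
Difference: 106.4074 − 24.4800 = 81.9274pt

81.93pt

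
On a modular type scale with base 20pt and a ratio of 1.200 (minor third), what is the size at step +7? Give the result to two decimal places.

71.66pt

A modular type scale is a geometric sequence: sizeₙ = base × rⁿ.
20.0 × 1.200⁷ = 20.0 × 3.58318 ≈ 71.66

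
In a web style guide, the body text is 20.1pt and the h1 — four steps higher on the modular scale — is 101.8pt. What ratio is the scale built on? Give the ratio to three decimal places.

1.500

The ratio satisfies 20.1 × r⁴ = 101.8, so r = (101.8 / 20.1)^(1/4).
r = 5.0647^(1/4) ≈ 1.5002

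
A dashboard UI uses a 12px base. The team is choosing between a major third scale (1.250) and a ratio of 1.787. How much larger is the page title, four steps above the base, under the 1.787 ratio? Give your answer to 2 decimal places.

Major third: 12.0 × 1.250⁴ = 29.2969px
At 1.787: 12.0 × 1.787⁴ = 122.3713px
Difference: 122.3713 − 29.2969 = 93.0744px

93.07px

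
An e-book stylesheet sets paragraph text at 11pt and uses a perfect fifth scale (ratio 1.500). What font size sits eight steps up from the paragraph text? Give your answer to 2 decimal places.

281.92pt

11.0 × 1.500⁸ = 11.0 × 25.62891 ≈ 281.92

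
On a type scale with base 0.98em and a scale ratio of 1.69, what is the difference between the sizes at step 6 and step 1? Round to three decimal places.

21.176em

Step 1: 0.98 × 1.69 = 1.65620em
Step 6: 0.98 × 1.69⁶ = 22.83212em
Difference: 22.83212 − 1.65620 = 21.17592em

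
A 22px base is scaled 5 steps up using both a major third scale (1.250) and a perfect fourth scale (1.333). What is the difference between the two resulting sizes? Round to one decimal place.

25.5px

Major third: 22.0 × 1.250⁵ = 67.139px
Perfect fourth: 22.0 × 1.333⁵ = 92.592px
Difference: 92.592 − 67.139 = 25.453px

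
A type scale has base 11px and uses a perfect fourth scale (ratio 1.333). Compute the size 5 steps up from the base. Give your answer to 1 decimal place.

46.3px

11.0 × 1.333⁵ = 11.0 × 4.20873 ≈ 46.30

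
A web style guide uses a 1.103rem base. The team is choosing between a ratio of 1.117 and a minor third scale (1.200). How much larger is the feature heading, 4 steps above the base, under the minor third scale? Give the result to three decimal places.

0.570rem

At 1.117: 1.103 × 1.117⁴ = 1.71707rem
Minor third: 1.103 × 1.200⁴ = 2.28718rem
Difference: 2.28718 − 1.71707 = 0.57011rem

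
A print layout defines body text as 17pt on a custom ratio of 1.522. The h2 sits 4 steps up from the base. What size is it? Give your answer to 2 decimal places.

17.0 × 1.522⁴ = 17.0 × 5.36610 ≈ 91.22

91.22pt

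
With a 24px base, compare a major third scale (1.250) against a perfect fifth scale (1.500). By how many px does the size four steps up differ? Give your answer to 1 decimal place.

Major third: 24.0 × 1.250⁴ = 58.594px
Perfect fifth: 24.0 × 1.500⁴ = 121.500px
Difference: 121.500 − 58.594 = 62.906px

62.9px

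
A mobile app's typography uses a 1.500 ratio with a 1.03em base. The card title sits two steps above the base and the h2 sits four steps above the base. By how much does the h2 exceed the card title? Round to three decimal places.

2.897em

Step 2: 1.03 × 1.500² = 2.31750em
Step 4: 1.03 × 1.500⁴ = 5.21438em
Difference: 5.21438 − 2.31750 = 2.89688em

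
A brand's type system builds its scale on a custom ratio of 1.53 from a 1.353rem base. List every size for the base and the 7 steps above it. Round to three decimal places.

Step 0: 1.353rem
Step 1: 1.353 × 1.53 = 2.070
Step 2: 1.353 × 1.53² = 3.167
Step 3: 1.353 × 1.53³ = 4.846
Step 4: 1.353 × 1.53⁴ = 7.414
Step 5: 1.353 × 1.53⁵ = 11.344
Step 6: 1.353 × 1.53⁶ = 17.356
Step 7: 1.353 × 1.53⁷ = 26.554

1.353rem, 2.070rem, 3.167rem, 4.846rem, 7.414rem, 11.344rem, 17.356rem, 26.554rem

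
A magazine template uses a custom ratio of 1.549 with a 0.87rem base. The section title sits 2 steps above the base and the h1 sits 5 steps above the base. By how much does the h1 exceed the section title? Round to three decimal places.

5.671rem

Step 2: 0.87 × 1.549² = 2.08748rem
Step 5: 0.87 × 1.549⁵ = 7.75847rem
Difference: 7.75847 − 2.08748 = 5.67099rem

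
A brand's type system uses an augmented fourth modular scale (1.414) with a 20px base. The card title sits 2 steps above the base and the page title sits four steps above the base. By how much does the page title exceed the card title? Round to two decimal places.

Step 2: 20.0 × 1.414² = 39.9879px
Step 4: 20.0 × 1.414⁴ = 79.9517px
Difference: 79.9517 − 39.9879 = 39.9638px

39.96px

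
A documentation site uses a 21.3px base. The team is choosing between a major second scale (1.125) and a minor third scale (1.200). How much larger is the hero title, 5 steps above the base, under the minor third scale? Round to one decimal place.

Major second: 21.3 × 1.125⁵ = 38.383px
Minor third: 21.3 × 1.200⁵ = 53.001px
Difference: 53.001 − 38.383 = 14.618px

14.6px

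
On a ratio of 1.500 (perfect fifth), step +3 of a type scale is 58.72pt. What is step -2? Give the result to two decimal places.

58.72 ÷ 1.500⁵ = 58.72 ÷ 7.59375 ≈ 7.733

7.73pt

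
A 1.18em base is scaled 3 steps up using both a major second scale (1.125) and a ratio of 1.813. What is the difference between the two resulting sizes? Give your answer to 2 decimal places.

5.35em

Major second: 1.18 × 1.125³ = 1.6801em
At 1.813: 1.18 × 1.813³ = 7.0319em
Difference: 7.0319 − 1.6801 = 5.3518em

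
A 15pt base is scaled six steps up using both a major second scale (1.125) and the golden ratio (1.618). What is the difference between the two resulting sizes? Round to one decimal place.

238.7pt

Major second: 15.0 × 1.125⁶ = 30.409pt
Golden ratio: 15.0 × 1.618⁶ = 269.130pt
Difference: 269.130 − 30.409 = 238.721pt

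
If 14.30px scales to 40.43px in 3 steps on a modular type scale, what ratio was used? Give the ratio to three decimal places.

1.414

r³ = 40.43 / 14.30, so r = (40.43/14.30)^(1/3).
r = 2.8273^(1/3) ≈ 1.4140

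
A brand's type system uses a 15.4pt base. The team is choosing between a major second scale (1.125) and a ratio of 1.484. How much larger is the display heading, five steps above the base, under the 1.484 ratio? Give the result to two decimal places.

Major second: 15.4 × 1.125⁵ = 27.7513pt
At 1.484: 15.4 × 1.484⁵ = 110.8384pt
Difference: 110.8384 − 27.7513 = 83.0871pt

83.09pt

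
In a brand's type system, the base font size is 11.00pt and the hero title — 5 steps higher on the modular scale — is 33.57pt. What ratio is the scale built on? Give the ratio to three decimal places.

The ratio satisfies 11.00 × r⁵ = 33.57, so r = (33.57 / 11.00)^(1/5).
r = 3.0518^(1/5) ≈ 1.2500

1.250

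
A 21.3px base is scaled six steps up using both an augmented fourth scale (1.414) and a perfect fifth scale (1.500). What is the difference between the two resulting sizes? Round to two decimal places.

72.37px

Augmented fourth: 21.3 × 1.414⁶ = 170.2457px
Perfect fifth: 21.3 × 1.500⁶ = 242.6203px
Difference: 242.6203 − 170.2457 = 72.3746px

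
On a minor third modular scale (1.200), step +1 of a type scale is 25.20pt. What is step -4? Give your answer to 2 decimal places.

25.20 ÷ 1.200⁵ = 25.20 ÷ 2.48832 ≈ 10.127

10.13pt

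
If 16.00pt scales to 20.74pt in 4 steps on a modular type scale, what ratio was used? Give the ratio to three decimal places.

1.067

The ratio satisfies 16.00 × r⁴ = 20.74, so r = (20.74 / 16.00)^(1/4).
r = 1.2962^(1/4) ≈ 1.0670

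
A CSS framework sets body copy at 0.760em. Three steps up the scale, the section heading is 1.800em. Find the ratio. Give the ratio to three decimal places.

1.333

r³ = 1.800 / 0.760, so r = (1.800/0.760)^(1/3).
r = 2.3684^(1/3) ≈ 1.3330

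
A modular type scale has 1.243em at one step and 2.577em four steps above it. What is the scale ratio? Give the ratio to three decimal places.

The ratio satisfies 1.243 × r⁴ = 2.577, so r = (2.577 / 1.243)^(1/4).
r = 2.0732^(1/4) ≈ 1.1999

1.200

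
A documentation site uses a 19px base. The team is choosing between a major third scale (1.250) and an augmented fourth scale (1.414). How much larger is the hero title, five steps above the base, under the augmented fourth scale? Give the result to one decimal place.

49.4px

Major third: 19.0 × 1.250⁵ = 57.983px
Augmented fourth: 19.0 × 1.414⁵ = 107.399px
Difference: 107.399 − 57.983 = 49.416px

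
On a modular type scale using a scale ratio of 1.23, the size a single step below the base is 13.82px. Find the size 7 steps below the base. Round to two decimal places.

The gap is -7 − (-1) = -6 steps, so the factor is 1.23^-6.
13.82 ÷ 1.23⁶ = 13.82 ÷ 3.46283 ≈ 3.991

3.99px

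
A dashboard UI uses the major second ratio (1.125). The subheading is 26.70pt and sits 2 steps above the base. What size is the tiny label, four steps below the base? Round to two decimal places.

26.70 ÷ 1.125⁶ = 26.70 ÷ 2.02729 ≈ 13.170

13.17pt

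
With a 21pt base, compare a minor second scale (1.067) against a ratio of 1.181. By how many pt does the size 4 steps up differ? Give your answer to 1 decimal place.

13.6pt

Minor second: 21.0 × 1.067⁴ = 27.219pt
At 1.181: 21.0 × 1.181⁴ = 40.853pt
Difference: 40.853 − 27.219 = 13.634pt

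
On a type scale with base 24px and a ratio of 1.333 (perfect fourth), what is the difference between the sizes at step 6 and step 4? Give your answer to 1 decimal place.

58.9px

Step 4: 24.0 × 1.333⁴ = 75.776px
Step 6: 24.0 × 1.333⁶ = 134.646px
Difference: 134.646 − 75.776 = 58.870px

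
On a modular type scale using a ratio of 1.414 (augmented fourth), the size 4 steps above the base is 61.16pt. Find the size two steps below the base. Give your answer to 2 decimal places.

61.16 ÷ 1.414⁶ = 61.16 ÷ 7.99275 ≈ 7.652

7.65pt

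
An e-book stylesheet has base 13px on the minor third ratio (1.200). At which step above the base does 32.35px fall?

5

1.200ⁿ = 32.35 / 13 = 2.4885
n = ln(2.4885) / ln(1.200) = 0.9117 / 0.1823 ≈ 5.00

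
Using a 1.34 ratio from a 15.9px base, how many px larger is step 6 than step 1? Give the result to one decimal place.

Step 1: 15.9 × 1.34 = 21.306px
Step 6: 15.9 × 1.34⁶ = 92.050px
Difference: 92.050 − 21.306 = 70.744px

70.7px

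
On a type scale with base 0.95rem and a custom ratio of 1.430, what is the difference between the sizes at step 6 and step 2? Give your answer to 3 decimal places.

6.181rem

Step 2: 0.95 × 1.430² = 1.94265rem
Step 6: 0.95 × 1.430⁶ = 8.12344rem
Difference: 8.12344 − 1.94265 = 6.18079rem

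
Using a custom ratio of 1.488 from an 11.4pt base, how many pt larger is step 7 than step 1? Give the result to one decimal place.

Step 1: 11.4 × 1.488 = 16.963pt
Step 7: 11.4 × 1.488⁷ = 184.130pt
Difference: 184.130 − 16.963 = 167.167pt

167.2pt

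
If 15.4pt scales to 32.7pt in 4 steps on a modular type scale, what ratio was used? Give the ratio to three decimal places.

The ratio satisfies 15.4 × r⁴ = 32.7, so r = (32.7 / 15.4)^(1/4).
r = 2.1234^(1/4) ≈ 1.2071

1.207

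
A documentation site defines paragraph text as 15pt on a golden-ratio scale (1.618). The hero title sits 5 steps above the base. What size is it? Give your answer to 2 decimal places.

A modular type scale is a geometric sequence: sizeₙ = base × rⁿ.
15.0 × 1.618⁵ = 15.0 × 11.08901 ≈ 166.34

166.34pt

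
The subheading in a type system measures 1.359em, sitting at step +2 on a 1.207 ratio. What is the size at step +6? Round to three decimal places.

1.359 × 1.207⁴ = 1.359 × 2.12241 ≈ 2.884

2.884em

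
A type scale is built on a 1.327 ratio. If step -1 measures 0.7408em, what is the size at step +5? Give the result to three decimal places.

4.045em

0.7408 × 1.327⁶ = 0.7408 × 5.46041 ≈ 4.045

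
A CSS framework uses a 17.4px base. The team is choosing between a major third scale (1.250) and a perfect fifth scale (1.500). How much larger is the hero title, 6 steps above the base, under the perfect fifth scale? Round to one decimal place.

Major third: 17.4 × 1.250⁶ = 66.376px
Perfect fifth: 17.4 × 1.500⁶ = 198.197px
Difference: 198.197 − 66.376 = 131.821px

131.8px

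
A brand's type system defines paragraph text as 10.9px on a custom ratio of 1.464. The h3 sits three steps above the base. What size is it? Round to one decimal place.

34.2px

10.9 × 1.464³ = 10.9 × 3.13779 ≈ 34.20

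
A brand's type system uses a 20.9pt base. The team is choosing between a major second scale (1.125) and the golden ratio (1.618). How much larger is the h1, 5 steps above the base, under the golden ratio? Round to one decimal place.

194.1pt

Major second: 20.9 × 1.125⁵ = 37.662pt
Golden ratio: 20.9 × 1.618⁵ = 231.760pt
Difference: 231.760 − 37.662 = 194.098pt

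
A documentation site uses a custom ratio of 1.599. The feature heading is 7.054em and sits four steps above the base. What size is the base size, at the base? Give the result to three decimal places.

1.079em

7.054 ÷ 1.599⁴ = 7.054 ÷ 6.53723 ≈ 1.079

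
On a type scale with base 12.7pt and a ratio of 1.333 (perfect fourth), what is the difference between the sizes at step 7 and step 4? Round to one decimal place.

54.9pt

Step 4: 12.7 × 1.333⁴ = 40.098pt
Step 7: 12.7 × 1.333⁷ = 94.976pt
Difference: 94.976 − 40.098 = 54.878pt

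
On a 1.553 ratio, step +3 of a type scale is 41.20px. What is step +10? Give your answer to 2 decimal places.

The gap is 10 − (3) = 7 steps, so the factor is 1.553^7.
41.20 × 1.553⁷ = 41.20 × 21.78714 ≈ 897.630

897.63px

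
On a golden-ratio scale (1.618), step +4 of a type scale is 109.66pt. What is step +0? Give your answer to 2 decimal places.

Moving from step +4 to step +0 is 4 steps down, so divide by r⁴.
109.66 ÷ 1.618⁴ = 109.66 ÷ 6.85353 ≈ 16.001

16.00pt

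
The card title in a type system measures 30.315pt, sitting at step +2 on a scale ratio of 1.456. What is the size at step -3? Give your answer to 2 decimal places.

30.315 ÷ 1.456⁵ = 30.315 ÷ 6.54345 ≈ 4.633

4.63pt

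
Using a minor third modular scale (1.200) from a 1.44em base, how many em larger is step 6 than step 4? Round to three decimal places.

Step 4: 1.44 × 1.200⁴ = 2.98598em
Step 6: 1.44 × 1.200⁶ = 4.29982em
Difference: 4.29982 − 2.98598 = 1.31384em

1.314em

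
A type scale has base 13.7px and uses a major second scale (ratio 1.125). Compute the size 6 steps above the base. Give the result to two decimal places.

27.77px

13.7 × 1.125⁶ = 13.7 × 2.02729 ≈ 27.77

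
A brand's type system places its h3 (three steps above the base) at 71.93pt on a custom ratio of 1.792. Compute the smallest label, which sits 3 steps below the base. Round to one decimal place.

The gap is -3 − (3) = -6 steps, so the factor is 1.792^-6.
71.93 ÷ 1.792⁶ = 71.93 ÷ 33.11525 ≈ 2.172

2.2pt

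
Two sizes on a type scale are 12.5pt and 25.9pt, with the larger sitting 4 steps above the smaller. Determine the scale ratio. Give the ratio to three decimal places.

1.200

The ratio satisfies 12.5 × r⁴ = 25.9, so r = (25.9 / 12.5)^(1/4).
r = 2.0720^(1/4) ≈ 1.1998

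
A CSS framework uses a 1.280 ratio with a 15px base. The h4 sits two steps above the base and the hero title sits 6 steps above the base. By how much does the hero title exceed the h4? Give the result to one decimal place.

Step 2: 15.0 × 1.280² = 24.576px
Step 6: 15.0 × 1.280⁶ = 65.971px
Difference: 65.971 − 24.576 = 41.395px

41.4px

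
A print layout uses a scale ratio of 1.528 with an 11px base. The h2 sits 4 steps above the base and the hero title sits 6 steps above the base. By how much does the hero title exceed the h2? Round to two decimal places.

Step 4: 11.0 × 1.528⁴ = 59.9634px
Step 6: 11.0 × 1.528⁶ = 140.0015px
Difference: 140.0015 − 59.9634 = 80.0381px

80.04px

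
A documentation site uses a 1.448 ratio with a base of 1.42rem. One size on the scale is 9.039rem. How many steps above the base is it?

1.448ⁿ = 9.039 / 1.42 = 6.3655
n = ln(6.3655) / ln(1.448) = 1.8509 / 0.3702 ≈ 5.00

5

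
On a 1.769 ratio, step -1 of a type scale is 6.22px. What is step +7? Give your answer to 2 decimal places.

6.22 × 1.769⁸ = 6.22 × 95.90090 ≈ 596.504

596.50px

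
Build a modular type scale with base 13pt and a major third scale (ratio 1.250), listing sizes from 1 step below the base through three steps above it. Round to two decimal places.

10.40pt, 13.00pt, 16.25pt, 20.31pt, 25.39pt

Step -1: 13.0 ÷ 1.250 = 10.40
Step 0: 13pt
Step 1: 13.0 × 1.250 = 16.25
Step 2: 13.0 × 1.250² = 20.31
Step 3: 13.0 × 1.250³ = 25.39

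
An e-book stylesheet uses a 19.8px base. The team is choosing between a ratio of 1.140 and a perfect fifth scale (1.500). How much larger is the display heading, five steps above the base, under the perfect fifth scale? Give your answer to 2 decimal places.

112.23px

At 1.140: 19.8 × 1.140⁵ = 38.1232px
Perfect fifth: 19.8 × 1.500⁵ = 150.3563px
Difference: 150.3563 − 38.1232 = 112.2331px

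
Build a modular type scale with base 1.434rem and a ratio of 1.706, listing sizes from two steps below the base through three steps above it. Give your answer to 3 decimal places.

Step -2: 1.434 ÷ 1.706² = 0.493
Step -1: 1.434 ÷ 1.706 = 0.841
Step 0: 1.434rem
Step 1: 1.434 × 1.706 = 2.446
Step 2: 1.434 × 1.706² = 4.174
Step 3: 1.434 × 1.706³ = 7.120

0.493rem, 0.841rem, 1.434rem, 2.446rem, 4.174rem, 7.120rem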